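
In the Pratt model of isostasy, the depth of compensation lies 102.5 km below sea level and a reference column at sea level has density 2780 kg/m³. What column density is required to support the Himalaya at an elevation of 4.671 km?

2660 kg/m³

Pratt balance: ρ_ref D = ρ (D + h).
ρ = ρ_ref D/(D + h) = 2780 × 102.5 km/(102.5 km + 4.671 km) = 2660 kg/m³.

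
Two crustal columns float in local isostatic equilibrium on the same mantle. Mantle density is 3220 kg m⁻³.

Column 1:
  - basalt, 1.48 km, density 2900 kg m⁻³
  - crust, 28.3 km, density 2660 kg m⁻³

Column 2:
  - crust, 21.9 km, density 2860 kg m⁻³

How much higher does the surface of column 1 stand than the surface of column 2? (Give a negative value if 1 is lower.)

For any compensation level in the mantle, the mantle terms cancel and isostasy reduces to e = (Σt_1 − Σt_2) − (Σ(ρt)_1 − Σ(ρt)_2) / ρ_m.
Σt_1 = 29.78 km; Σt_2 = 21.9 km; Σ(ρt)_1 = 79570; Σ(ρt)_2 = 62634 (in km·kg m⁻³).
e = (29.78 − 21.9) − (79570 − 62634) / 3220 = 2.62 km.

2.62 km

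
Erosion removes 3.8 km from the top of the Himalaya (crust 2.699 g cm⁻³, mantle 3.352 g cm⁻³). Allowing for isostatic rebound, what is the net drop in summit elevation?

0.74 km

Rebound u = e ρ_c/ρ_m = 3.8 km × 2.699/3.352 = 3.06 km.
Net surface drop = e − u = 3.8 km − 3.06 km = e (ρ_m − ρ_c)/ρ_m = 0.74 km.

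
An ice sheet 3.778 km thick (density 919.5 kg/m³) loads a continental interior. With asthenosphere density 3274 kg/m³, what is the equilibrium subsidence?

In Airy isostatic equilibrium: the ice load ρ_ice t is balanced by mantle displaced below, ρ_m s.
s = t ρ_ice / ρ_m = 3.778 km × 919.5/3274 = 1.06 km.

1.06 km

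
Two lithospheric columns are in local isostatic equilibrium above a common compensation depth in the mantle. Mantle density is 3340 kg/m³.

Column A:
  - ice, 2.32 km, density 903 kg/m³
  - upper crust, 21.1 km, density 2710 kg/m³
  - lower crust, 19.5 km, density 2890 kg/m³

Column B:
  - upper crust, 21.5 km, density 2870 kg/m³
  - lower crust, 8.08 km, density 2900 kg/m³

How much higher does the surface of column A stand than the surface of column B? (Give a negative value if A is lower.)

4.21 km

For any compensation level in the mantle, the mantle terms cancel and isostasy reduces to e = (Σt_A − Σt_B) − (Σ(ρt)_A − Σ(ρt)_B) / ρ_m.
Σt_A = 42.92 km; Σt_B = 29.58 km; Σ(ρt)_A = 115630.96; Σ(ρt)_B = 85137 (in km·kg/m³).
e = (42.92 − 29.58) − (115630.96 − 85137) / 3340 = 4.21 km.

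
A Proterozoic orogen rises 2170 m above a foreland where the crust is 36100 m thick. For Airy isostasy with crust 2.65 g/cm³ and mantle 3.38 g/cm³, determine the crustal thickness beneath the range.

46100 m

Root depth r = h ρ_c / (ρ_m − ρ_c) = 2170 m × 2.65 / 0.73 = 7877 m.
Total thickness = T + h + r = 36100 m + 2170 m + 7877 m = 46100 m.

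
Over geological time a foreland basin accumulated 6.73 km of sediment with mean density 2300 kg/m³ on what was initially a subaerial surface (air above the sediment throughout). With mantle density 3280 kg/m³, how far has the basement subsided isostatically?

Subaerial load: s = t ρ_sed / ρ_m = 6.73 km × 2300/3280 = 4.72 km.

4.72 km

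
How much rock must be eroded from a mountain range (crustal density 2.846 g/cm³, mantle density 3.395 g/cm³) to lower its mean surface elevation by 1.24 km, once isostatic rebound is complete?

7.67 km

Net drop Δ = e − u = e − e ρ_c/ρ_m = e (ρ_m − ρ_c)/ρ_m.
e = Δ ρ_m/(ρ_m − ρ_c) = 1.24 km × 3.395/0.549 = 7.67 km.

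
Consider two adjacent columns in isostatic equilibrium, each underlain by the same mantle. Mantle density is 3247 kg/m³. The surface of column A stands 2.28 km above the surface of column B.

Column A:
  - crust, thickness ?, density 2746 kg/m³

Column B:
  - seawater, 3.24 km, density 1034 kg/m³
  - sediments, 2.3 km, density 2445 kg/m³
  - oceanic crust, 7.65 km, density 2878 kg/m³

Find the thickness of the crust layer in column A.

38.4 km

Take the compensation level at the base of the deeper column (depth z_c below the surface of column A) and equate Σ ρ_i t_i down to z_c; mantle fills any gap and the z_c terms cancel.
Column A: x×2746 + (z_c − 0 − x)×3247
Column B: 2.28×0 + 3.24×1034 + 2.3×2445 + 7.65×2878 + (z_c − 2.28 − 13.19)×3247
The z_c×3247 term appears on both sides and cancels. Collect the known terms of each column as K = Σ(ρt)_known − 3247 × (depth of known layers): K_A = 0 − 3247×0 = 0; K_B = 30990.36 − 3247×(2.28 + 13.19) = −19240.73.
Balance: K_A − x×(3247 − 2746) = K_B, so x = (K_A − K_B)/(3247 − 2746) = 19240.7/501 = 38.4 km.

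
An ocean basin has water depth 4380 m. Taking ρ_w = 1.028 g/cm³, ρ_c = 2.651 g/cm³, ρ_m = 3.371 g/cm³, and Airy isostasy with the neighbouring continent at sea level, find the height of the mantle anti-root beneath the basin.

In Airy isostatic equilibrium: replacing crust with seawater at the top is compensated by replacing crust with mantle at the base: d (ρ_c − ρ_w) = a (ρ_m − ρ_c).
a = d (ρ_c − ρ_w)/(ρ_m − ρ_c) = 4380 m × 1.623/0.72 = 9870 m.

9870 m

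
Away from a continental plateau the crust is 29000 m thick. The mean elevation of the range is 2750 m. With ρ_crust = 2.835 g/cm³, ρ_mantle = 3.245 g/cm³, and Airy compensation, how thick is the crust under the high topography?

Root depth r = h ρ_c / (ρ_m − ρ_c) = 2750 m × 2.835 / 0.41 = 19020 m.
Total thickness = T + h + r = 29000 m + 2750 m + 19020 m = 50800 m.

50800 m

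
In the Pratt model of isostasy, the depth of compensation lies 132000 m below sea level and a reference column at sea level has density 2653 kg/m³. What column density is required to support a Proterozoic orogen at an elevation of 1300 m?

Pratt balance: ρ_ref D = ρ (D + h).
ρ = ρ_ref D/(D + h) = 2653 × 132000 m/(132000 m + 1300 m) = 2630 kg/m³.

2630 kg/m³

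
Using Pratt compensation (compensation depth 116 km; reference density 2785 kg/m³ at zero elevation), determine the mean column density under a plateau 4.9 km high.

Pratt balance: ρ_ref D = ρ (D + h).
ρ = ρ_ref D/(D + h) = 2785 × 116 km/(116 km + 4.9 km) = 2670 kg/m³.

2670 kg/m³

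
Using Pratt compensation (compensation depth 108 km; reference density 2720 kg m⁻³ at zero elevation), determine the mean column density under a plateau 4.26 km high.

2620 kg m⁻³

Pratt balance: ρ_ref D = ρ (D + h).
ρ = ρ_ref D/(D + h) = 2720 × 108 km/(108 km + 4.26 km) = 2620 kg m⁻³.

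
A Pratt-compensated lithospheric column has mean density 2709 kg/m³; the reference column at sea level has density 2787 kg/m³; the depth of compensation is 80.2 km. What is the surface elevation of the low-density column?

ρ_ref D = ρ (D + h) → h = D (ρ_ref − ρ)/ρ.
h = 80.2 km × (2787 − 2709)/2709 = 2.31 km.

2.31 km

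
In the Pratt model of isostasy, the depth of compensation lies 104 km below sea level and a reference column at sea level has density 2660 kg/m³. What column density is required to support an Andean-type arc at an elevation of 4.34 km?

2550 kg/m³

Pratt balance: ρ_ref D = ρ (D + h).
ρ = ρ_ref D/(D + h) = 2660 × 104 km/(104 km + 4.34 km) = 2550 kg/m³.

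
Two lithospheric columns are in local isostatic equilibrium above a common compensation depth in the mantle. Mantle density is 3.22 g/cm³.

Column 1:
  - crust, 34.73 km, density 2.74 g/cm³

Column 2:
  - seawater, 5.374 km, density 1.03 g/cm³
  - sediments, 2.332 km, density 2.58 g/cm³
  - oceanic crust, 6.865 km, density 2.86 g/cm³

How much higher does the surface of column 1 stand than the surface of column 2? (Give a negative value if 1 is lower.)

For any compensation level in the mantle, the mantle terms cancel and isostasy reduces to e = (Σt_1 − Σt_2) − (Σ(ρt)_1 − Σ(ρt)_2) / ρ_m.
Σt_1 = 34.73 km; Σt_2 = 14.571 km; Σ(ρt)_1 = 95.1602; Σ(ρt)_2 = 31.18568 (in km·g/cm³).
e = (34.73 − 14.571) − (95.1602 − 31.18568) / 3.22 = 0.291 km.

0.291 km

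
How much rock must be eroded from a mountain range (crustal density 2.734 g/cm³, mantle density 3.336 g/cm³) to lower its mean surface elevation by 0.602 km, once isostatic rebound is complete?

Net drop Δ = e − u = e − e ρ_c/ρ_m = e (ρ_m − ρ_c)/ρ_m.
e = Δ ρ_m/(ρ_m − ρ_c) = 0.602 km × 3.336/0.602 = 3.34 km.

3.34 km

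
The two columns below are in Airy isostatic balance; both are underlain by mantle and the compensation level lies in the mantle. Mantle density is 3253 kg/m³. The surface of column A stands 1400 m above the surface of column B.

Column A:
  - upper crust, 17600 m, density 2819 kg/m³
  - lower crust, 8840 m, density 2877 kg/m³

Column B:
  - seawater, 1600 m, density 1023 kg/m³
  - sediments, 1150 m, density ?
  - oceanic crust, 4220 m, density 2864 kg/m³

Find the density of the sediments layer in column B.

2210 kg/m³

Take the compensation level at the base of the deeper column (depth z_c below the surface of column A) and equate Σ ρ_i t_i down to z_c; mantle fills any gap and the z_c terms cancel.
Column A: 17600×2819 + 8840×2877 + (z_c − 26440)×3253
Column B: 1400×0 + 1600×1023 + 1150×ρ + 4220×2864 + (z_c − 1400 − 6970)×3253
The z_c×3253 term appears on both sides and cancels. Collect the known terms of each column as K = Σ(ρt)_known − 3253 × (depth of known layers): K_A = 75047080 − 3253×26440 = −10962240; K_B = 13722880 − 3253×(1400 + 6970) = −13504730.
Balance: K_A = K_B + 1150×ρ, so ρ = (K_A − K_B)/1150 = 2542490/1150 = 2210 kg/m³.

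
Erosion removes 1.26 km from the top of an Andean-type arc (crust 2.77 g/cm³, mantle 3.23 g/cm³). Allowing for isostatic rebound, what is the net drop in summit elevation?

Rebound u = e ρ_c/ρ_m = 1.26 km × 2.77/3.23 = 1.081 km.
Net surface drop = e − u = 1.26 km − 1.081 km = e (ρ_m − ρ_c)/ρ_m = 0.179 km.

0.179 km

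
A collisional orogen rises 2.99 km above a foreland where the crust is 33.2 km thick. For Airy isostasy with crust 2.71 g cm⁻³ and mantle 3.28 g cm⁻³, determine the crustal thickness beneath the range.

50.4 km

Root depth r = h ρ_c / (ρ_m − ρ_c) = 2.99 km × 2.71 / 0.57 = 14.22 km.
Total thickness = T + h + r = 33.2 km + 2.99 km + 14.22 km = 50.4 km.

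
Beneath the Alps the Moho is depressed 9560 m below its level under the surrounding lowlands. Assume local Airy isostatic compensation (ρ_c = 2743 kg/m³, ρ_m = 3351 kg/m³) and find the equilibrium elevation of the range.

Isostatic balance requires: ρ_c h = (ρ_m − ρ_c) r.
h = r (ρ_m − ρ_c) / ρ_c = 9560 m × (3351 − 2743) / 2743 = 2120 m.

2120 m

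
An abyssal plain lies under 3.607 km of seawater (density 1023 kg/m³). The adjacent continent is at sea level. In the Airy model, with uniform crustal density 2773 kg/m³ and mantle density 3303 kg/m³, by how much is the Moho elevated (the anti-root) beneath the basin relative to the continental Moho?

Equating mass per unit area of the two columns: replacing crust with seawater at the top is compensated by replacing crust with mantle at the base: d (ρ_c − ρ_w) = a (ρ_m − ρ_c).
a = d (ρ_c − ρ_w)/(ρ_m − ρ_c) = 3.607 km × 1750/530 = 11.9 km.

11.9 km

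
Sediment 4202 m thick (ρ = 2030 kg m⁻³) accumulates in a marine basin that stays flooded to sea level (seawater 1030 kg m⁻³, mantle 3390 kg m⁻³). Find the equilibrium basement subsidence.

1780 m

Submarine loading: the sediment displaces seawater, and the subsidence is in turn flooded, so s (ρ_m − ρ_w) = t (ρ_sed − ρ_w).
s = 4202 m × (2030 − 1030) / (3390 − 1030) = 1780 m.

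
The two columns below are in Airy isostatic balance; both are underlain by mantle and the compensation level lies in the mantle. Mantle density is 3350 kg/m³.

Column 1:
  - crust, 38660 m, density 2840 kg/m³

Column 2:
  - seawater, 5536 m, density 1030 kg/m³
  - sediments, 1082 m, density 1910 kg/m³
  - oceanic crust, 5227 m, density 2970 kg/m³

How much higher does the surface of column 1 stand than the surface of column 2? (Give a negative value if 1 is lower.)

994 m

For any compensation level in the mantle, the mantle terms cancel and isostasy reduces to e = (Σt_1 − Σt_2) − (Σ(ρt)_1 − Σ(ρt)_2) / ρ_m.
Σt_1 = 38660 m; Σt_2 = 11845 m; Σ(ρt)_1 = 109794400; Σ(ρt)_2 = 23292890 (in m·kg/m³).
e = (38660 − 11845) − (109794400 − 23292890) / 3350 = 994 m.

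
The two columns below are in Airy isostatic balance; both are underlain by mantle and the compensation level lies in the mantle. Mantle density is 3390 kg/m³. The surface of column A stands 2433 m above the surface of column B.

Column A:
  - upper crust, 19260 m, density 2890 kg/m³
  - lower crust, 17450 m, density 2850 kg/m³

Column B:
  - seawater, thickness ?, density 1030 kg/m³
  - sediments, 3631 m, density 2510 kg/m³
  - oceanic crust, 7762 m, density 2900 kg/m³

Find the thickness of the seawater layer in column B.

Take the compensation level at the base of the deeper column (depth z_c below the surface of column A) and equate Σ ρ_i t_i down to z_c; mantle fills any gap and the z_c terms cancel.
Column A: 19260×2890 + 17450×2850 + (z_c − 36710)×3390
Column B: 2433×0 + x×1030 + 3631×2510 + 7762×2900 + (z_c − 2433 − 11393 − x)×3390
The z_c×3390 term appears on both sides and cancels. Collect the known terms of each column as K = Σ(ρt)_known − 3390 × (depth of known layers): K_A = 105393900 − 3390×36710 = −19053000; K_B = 31623610 − 3390×(2433 + 11393) = −15246530.
Balance: K_A = K_B − x×(3390 − 1030), so x = (K_B − K_A)/(3390 − 1030) = 3806470/2360 = 1610 m.

1610 m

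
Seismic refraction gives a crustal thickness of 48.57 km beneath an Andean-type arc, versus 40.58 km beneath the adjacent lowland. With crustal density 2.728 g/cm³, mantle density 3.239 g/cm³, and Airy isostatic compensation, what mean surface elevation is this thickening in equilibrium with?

Excess crust Δ = 48.57 km − 40.58 km = 7.99 km, split between elevation h and root r with h + r = Δ.
Airy balance ρ_c h = (ρ_m − ρ_c) r gives r = h ρ_c/(ρ_m − ρ_c), so h (1 + ρ_c/(ρ_m − ρ_c)) = Δ, i.e. h = Δ (ρ_m − ρ_c)/ρ_m.
h = 7.99 km × 0.511/3.239 = 1.26 km.

1.26 km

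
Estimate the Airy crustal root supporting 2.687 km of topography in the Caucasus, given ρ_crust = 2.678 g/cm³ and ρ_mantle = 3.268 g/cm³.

12.2 km

In Airy isostatic equilibrium: the weight of the topography is balanced by the buoyancy of the root, ρ_c h = (ρ_m − ρ_c) r.
r = h · ρ_c / (ρ_m − ρ_c) = 2.687 km × 2.678 / (3.268 − 2.678) = 12.2 km.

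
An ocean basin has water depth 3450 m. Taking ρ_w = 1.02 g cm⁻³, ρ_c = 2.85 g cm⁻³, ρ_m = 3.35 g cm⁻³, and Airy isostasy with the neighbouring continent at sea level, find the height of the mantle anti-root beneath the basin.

12600 m

Equating mass per unit area of the two columns: replacing crust with seawater at the top is compensated by replacing crust with mantle at the base: d (ρ_c − ρ_w) = a (ρ_m − ρ_c).
a = d (ρ_c − ρ_w)/(ρ_m − ρ_c) = 3450 m × 1.83/0.5 = 12600 m.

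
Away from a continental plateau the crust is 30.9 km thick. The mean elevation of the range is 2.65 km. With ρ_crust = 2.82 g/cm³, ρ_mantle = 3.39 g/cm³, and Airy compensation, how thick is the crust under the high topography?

46.7 km

Root depth r = h ρ_c / (ρ_m − ρ_c) = 2.65 km × 2.82 / 0.57 = 13.11 km.
Total thickness = T + h + r = 30.9 km + 2.65 km + 13.11 km = 46.7 km.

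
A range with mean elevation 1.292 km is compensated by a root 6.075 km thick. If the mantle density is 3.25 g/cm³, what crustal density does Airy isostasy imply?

ρ_c h = (ρ_m − ρ_c) r → ρ_c (h + r) = ρ_m r → ρ_c = ρ_m r / (h + r).
ρ_c = 3.25 × 6.075 km / (1.292 km + 6.075 km) = 2.68 g/cm³.

2.68 g/cm³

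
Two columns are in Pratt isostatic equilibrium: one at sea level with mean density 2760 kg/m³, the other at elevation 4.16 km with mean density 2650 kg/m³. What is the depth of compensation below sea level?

ρ_ref D = ρ (D + h) → D (ρ_ref − ρ) = ρ h.
D = ρ h/(ρ_ref − ρ) = 2650 × 4.16 km/(2760 − 2650) = 100 km.

100 km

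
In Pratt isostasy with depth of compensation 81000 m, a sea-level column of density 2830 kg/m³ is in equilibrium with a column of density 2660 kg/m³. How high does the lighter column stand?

ρ_ref D = ρ (D + h) → h = D (ρ_ref − ρ)/ρ.
h = 81000 m × (2830 − 2660)/2660 = 5180 m.

5180 m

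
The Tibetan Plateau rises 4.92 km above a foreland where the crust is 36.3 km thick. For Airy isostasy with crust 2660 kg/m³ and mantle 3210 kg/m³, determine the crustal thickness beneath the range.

Root depth r = h ρ_c / (ρ_m − ρ_c) = 4.92 km × 2660 / 550 = 23.79 km.
Total thickness = T + h + r = 36.3 km + 4.92 km + 23.79 km = 65 km.

65 km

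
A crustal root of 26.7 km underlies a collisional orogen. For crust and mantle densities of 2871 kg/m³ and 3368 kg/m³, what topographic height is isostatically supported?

By Archimedes' principle applied to the lithosphere: ρ_c h = (ρ_m − ρ_c) r.
h = r (ρ_m − ρ_c) / ρ_c = 26.7 km × (3368 − 2871) / 2871 = 4.62 km.

4.62 km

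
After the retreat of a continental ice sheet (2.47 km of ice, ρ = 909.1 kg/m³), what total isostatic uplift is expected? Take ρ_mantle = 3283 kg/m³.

Removing the load lets mantle flow back in; uplift u satisfies ρ_ice t = ρ_m u.
u = t ρ_ice/ρ_m = 2.47 km × 909.1/3283 = 0.684 km.

0.684 km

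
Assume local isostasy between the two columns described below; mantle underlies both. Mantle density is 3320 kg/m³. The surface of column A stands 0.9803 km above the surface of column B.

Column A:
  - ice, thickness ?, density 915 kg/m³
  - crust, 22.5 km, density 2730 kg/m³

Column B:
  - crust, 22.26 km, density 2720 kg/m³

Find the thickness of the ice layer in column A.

1.39 km

Take the compensation level at the base of the deeper column (depth z_c below the surface of column A) and equate Σ ρ_i t_i down to z_c; mantle fills any gap and the z_c terms cancel.
Column A: x×915 + 22.5×2730 + (z_c − 22.5 − x)×3320
Column B: 0.9803×0 + 22.26×2720 + (z_c − 0.9803 − 22.26)×3320
The z_c×3320 term appears on both sides and cancels. Collect the known terms of each column as K = Σ(ρt)_known − 3320 × (depth of known layers): K_A = 61425 − 3320×22.5 = −13275; K_B = 60547.2 − 3320×(0.9803 + 22.26) = −16610.596.
Balance: K_A − x×(3320 − 915) = K_B, so x = (K_A − K_B)/(3320 − 915) = 3335.6/2405 = 1.39 km.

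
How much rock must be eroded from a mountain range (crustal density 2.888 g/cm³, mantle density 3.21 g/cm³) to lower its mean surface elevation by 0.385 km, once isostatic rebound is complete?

3.84 km

Net drop Δ = e − u = e − e ρ_c/ρ_m = e (ρ_m − ρ_c)/ρ_m.
e = Δ ρ_m/(ρ_m − ρ_c) = 0.385 km × 3.21/0.322 = 3.84 km.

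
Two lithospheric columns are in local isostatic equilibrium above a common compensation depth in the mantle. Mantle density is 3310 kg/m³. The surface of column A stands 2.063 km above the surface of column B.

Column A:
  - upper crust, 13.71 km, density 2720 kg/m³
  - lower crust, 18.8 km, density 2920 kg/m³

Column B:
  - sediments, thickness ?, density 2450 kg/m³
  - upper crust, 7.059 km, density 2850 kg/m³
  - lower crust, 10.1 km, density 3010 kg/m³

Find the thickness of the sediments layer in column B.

2.69 km

Take the compensation level at the base of the deeper column (depth z_c below the surface of column A) and equate Σ ρ_i t_i down to z_c; mantle fills any gap and the z_c terms cancel.
Column A: 13.71×2720 + 18.8×2920 + (z_c − 32.51)×3310
Column B: 2.063×0 + x×2450 + 7.059×2850 + 10.1×3010 + (z_c − 2.063 − 17.159 − x)×3310
The z_c×3310 term appears on both sides and cancels. Collect the known terms of each column as K = Σ(ρt)_known − 3310 × (depth of known layers): K_A = 92187.2 − 3310×32.51 = −15420.9; K_B = 50519.15 − 3310×(2.063 + 17.159) = −13105.67.
Balance: K_A = K_B − x×(3310 − 2450), so x = (K_B − K_A)/(3310 − 2450) = 2315.23/860 = 2.69 km.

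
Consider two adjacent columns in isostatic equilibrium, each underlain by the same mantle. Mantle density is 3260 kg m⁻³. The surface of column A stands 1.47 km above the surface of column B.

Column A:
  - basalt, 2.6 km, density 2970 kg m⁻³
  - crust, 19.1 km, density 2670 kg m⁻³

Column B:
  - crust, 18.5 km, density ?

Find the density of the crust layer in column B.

2870 kg m⁻³

Take the compensation level at the base of the deeper column (depth z_c below the surface of column A) and equate Σ ρ_i t_i down to z_c; mantle fills any gap and the z_c terms cancel.
Column A: 2.6×2970 + 19.1×2670 + (z_c − 21.7)×3260
Column B: 1.47×0 + 18.5×ρ + (z_c − 1.47 − 18.5)×3260
The z_c×3260 term appears on both sides and cancels. Collect the known terms of each column as K = Σ(ρt)_known − 3260 × (depth of known layers): K_A = 58719 − 3260×21.7 = −12023; K_B = 0 − 3260×(1.47 + 18.5) = −65102.2.
Balance: K_A = K_B + 18.5×ρ, so ρ = (K_A − K_B)/18.5 = 53079.2/18.5 = 2870 kg m⁻³.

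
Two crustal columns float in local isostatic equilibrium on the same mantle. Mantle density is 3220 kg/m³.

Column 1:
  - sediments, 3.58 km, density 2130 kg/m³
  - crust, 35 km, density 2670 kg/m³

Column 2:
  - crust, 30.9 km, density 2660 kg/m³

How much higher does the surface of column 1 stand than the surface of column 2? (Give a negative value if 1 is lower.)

For any compensation level in the mantle, the mantle terms cancel and isostasy reduces to e = (Σt_1 − Σt_2) − (Σ(ρt)_1 − Σ(ρt)_2) / ρ_m.
Σt_1 = 38.58 km; Σt_2 = 30.9 km; Σ(ρt)_1 = 101075.4; Σ(ρt)_2 = 82194 (in km·kg/m³).
e = (38.58 − 30.9) − (101075.4 − 82194) / 3220 = 1.82 km.

1.82 km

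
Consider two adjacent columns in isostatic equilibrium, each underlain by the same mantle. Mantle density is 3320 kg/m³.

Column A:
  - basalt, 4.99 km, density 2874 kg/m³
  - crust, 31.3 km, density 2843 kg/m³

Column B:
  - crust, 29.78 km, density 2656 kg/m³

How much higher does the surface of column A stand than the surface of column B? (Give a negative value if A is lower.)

−0.789 km

For any compensation level in the mantle, the mantle terms cancel and isostasy reduces to e = (Σt_A − Σt_B) − (Σ(ρt)_A − Σ(ρt)_B) / ρ_m.
Σt_A = 36.29 km; Σt_B = 29.78 km; Σ(ρt)_A = 103327.16; Σ(ρt)_B = 79095.68 (in km·kg/m³).
e = (36.29 − 29.78) − (103327.16 − 79095.68) / 3320 = −0.789 km.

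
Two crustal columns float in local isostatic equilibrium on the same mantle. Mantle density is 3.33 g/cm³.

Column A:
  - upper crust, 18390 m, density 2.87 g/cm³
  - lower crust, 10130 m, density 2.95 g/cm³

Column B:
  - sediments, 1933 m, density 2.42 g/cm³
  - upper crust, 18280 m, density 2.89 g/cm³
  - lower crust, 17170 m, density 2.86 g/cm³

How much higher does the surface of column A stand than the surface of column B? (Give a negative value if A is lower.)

For any compensation level in the mantle, the mantle terms cancel and isostasy reduces to e = (Σt_A − Σt_B) − (Σ(ρt)_A − Σ(ρt)_B) / ρ_m.
Σt_A = 28520 m; Σt_B = 37383 m; Σ(ρt)_A = 82662.8; Σ(ρt)_B = 106613.26 (in m·g/cm³).
e = (28520 − 37383) − (82662.8 − 106613.26) / 3.33 = −1670 m.

−1670 m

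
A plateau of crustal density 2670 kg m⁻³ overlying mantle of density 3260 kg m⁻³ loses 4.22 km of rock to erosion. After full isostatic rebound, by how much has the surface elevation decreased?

0.764 km

Rebound u = e ρ_c/ρ_m = 4.22 km × 2670/3260 = 3.456 km.
Net surface drop = e − u = 4.22 km − 3.456 km = e (ρ_m − ρ_c)/ρ_m = 0.764 km.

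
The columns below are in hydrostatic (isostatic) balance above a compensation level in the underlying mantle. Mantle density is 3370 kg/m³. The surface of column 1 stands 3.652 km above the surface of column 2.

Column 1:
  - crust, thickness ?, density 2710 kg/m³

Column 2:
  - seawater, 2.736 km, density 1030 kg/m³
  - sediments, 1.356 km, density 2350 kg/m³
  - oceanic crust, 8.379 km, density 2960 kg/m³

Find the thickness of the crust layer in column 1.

35.6 km

Take the compensation level at the base of the deeper column (depth z_c below the surface of column 1) and equate Σ ρ_i t_i down to z_c; mantle fills any gap and the z_c terms cancel.
Column 1: x×2710 + (z_c − 0 − x)×3370
Column 2: 3.652×0 + 2.736×1030 + 1.356×2350 + 8.379×2960 + (z_c − 3.652 − 12.471)×3370
The z_c×3370 term appears on both sides and cancels. Collect the known terms of each column as K = Σ(ρt)_known − 3370 × (depth of known layers): K_1 = 0 − 3370×0 = 0; K_2 = 30806.52 − 3370×(3.652 + 12.471) = −23527.99.
Balance: K_1 − x×(3370 − 2710) = K_2, so x = (K_1 − K_2)/(3370 − 2710) = 23528/660 = 35.6 km.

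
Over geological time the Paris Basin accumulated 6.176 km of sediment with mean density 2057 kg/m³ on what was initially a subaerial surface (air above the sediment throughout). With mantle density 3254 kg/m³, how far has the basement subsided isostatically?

Subaerial load: s = t ρ_sed / ρ_m = 6.176 km × 2057/3254 = 3.9 km.

3.9 km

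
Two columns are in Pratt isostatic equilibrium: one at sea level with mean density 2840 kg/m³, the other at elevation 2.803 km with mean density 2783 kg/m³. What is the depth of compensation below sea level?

137 km

ρ_ref D = ρ (D + h) → D (ρ_ref − ρ) = ρ h.
D = ρ h/(ρ_ref − ρ) = 2783 × 2.803 km/(2840 − 2783) = 137 km.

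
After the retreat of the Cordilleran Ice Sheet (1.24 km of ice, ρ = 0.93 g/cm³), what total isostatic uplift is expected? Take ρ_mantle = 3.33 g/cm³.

0.346 km

Removing the load lets mantle flow back in; uplift u satisfies ρ_ice t = ρ_m u.
u = t ρ_ice/ρ_m = 1.24 km × 0.93/3.33 = 0.346 km.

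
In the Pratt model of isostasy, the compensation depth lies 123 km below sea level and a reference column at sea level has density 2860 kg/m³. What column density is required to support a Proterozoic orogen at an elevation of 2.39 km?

Pratt balance: ρ_ref D = ρ (D + h).
ρ = ρ_ref D/(D + h) = 2860 × 123 km/(123 km + 2.39 km) = 2810 kg/m³.

2810 kg/m³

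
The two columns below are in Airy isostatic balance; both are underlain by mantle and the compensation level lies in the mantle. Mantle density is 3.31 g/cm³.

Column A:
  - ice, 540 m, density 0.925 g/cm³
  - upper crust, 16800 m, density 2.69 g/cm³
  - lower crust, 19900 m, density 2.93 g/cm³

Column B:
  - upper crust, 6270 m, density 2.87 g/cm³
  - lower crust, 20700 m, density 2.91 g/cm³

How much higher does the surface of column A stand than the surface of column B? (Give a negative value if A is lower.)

2490 m

For any compensation level in the mantle, the mantle terms cancel and isostasy reduces to e = (Σt_A − Σt_B) − (Σ(ρt)_A − Σ(ρt)_B) / ρ_m.
Σt_A = 37240 m; Σt_B = 26970 m; Σ(ρt)_A = 103998.5; Σ(ρt)_B = 78231.9 (in m·g/cm³).
e = (37240 − 26970) − (103998.5 − 78231.9) / 3.31 = 2490 m.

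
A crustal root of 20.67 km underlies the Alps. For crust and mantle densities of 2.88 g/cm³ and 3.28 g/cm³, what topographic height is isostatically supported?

Isostatic balance requires: ρ_c h = (ρ_m − ρ_c) r.
h = r (ρ_m − ρ_c) / ρ_c = 20.67 km × (3.28 − 2.88) / 2.88 = 2.87 km.

2.87 km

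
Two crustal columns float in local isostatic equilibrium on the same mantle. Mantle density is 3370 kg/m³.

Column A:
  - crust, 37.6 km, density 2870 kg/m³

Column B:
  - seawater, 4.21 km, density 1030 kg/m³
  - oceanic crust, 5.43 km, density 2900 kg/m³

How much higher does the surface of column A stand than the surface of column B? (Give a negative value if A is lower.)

For any compensation level in the mantle, the mantle terms cancel and isostasy reduces to e = (Σt_A − Σt_B) − (Σ(ρt)_A − Σ(ρt)_B) / ρ_m.
Σt_A = 37.6 km; Σt_B = 9.64 km; Σ(ρt)_A = 107912; Σ(ρt)_B = 20083.3 (in km·kg/m³).
e = (37.6 − 9.64) − (107912 − 20083.3) / 3370 = 1.9 km.

1.9 km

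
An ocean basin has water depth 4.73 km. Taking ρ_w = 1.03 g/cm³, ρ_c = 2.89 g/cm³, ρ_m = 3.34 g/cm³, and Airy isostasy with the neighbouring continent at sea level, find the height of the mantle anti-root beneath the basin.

19.6 km

Isostatic balance requires: replacing crust with seawater at the top is compensated by replacing crust with mantle at the base: d (ρ_c − ρ_w) = a (ρ_m − ρ_c).
a = d (ρ_c − ρ_w)/(ρ_m − ρ_c) = 4.73 km × 1.86/0.45 = 19.6 km.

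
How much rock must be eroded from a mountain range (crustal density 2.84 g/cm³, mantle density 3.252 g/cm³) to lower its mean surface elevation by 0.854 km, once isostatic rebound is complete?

Net drop Δ = e − u = e − e ρ_c/ρ_m = e (ρ_m − ρ_c)/ρ_m.
e = Δ ρ_m/(ρ_m − ρ_c) = 0.854 km × 3.252/0.412 = 6.74 km.

6.74 km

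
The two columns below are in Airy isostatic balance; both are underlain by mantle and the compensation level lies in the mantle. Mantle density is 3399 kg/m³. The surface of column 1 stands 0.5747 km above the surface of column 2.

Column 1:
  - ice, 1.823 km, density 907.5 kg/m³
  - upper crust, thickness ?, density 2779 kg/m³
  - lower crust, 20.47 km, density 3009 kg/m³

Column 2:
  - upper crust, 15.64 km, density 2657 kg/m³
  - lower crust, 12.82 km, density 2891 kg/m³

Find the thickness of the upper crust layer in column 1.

Take the compensation level at the base of the deeper column (depth z_c below the surface of column 1) and equate Σ ρ_i t_i down to z_c; mantle fills any gap and the z_c terms cancel.
Column 1: 1.823×907.5 + x×2779 + 20.47×3009 + (z_c − 22.293 − x)×3399
Column 2: 0.5747×0 + 15.64×2657 + 12.82×2891 + (z_c − 0.5747 − 28.46)×3399
The z_c×3399 term appears on both sides and cancels. Collect the known terms of each column as K = Σ(ρt)_known − 3399 × (depth of known layers): K_1 = 63248.6025 − 3399×22.293 = −12525.3045; K_2 = 78618.1 − 3399×(0.5747 + 28.46) = −20070.8453.
Balance: K_1 − x×(3399 − 2779) = K_2, so x = (K_1 − K_2)/(3399 − 2779) = 7545.54/620 = 12.2 km.

12.2 km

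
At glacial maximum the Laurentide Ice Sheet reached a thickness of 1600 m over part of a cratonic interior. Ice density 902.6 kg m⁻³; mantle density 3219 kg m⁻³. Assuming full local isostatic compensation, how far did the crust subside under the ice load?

449 m

In Airy isostatic equilibrium: the ice load ρ_ice t is balanced by mantle displaced below, ρ_m s.
s = t ρ_ice / ρ_m = 1600 m × 902.6/3219 = 449 m.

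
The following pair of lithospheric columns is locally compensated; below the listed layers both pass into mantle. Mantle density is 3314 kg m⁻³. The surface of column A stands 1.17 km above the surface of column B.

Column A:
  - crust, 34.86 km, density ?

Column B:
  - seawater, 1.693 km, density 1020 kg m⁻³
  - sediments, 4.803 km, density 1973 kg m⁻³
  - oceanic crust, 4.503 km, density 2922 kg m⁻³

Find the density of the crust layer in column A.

Take the compensation level at the base of the deeper column (depth z_c below the surface of column A) and equate Σ ρ_i t_i down to z_c; mantle fills any gap and the z_c terms cancel.
Column A: 34.86×ρ + (z_c − 34.86)×3314
Column B: 1.17×0 + 1.693×1020 + 4.803×1973 + 4.503×2922 + (z_c − 1.17 − 10.999)×3314
The z_c×3314 term appears on both sides and cancels. Collect the known terms of each column as K = Σ(ρt)_known − 3314 × (depth of known layers): K_A = 0 − 3314×34.86 = −115526.04; K_B = 24360.945 − 3314×(1.17 + 10.999) = −15967.121.
Balance: K_A + 34.86×ρ = K_B, so ρ = (K_B − K_A)/34.86 = 99558.9/34.86 = 2860 kg m⁻³.

2860 kg m⁻³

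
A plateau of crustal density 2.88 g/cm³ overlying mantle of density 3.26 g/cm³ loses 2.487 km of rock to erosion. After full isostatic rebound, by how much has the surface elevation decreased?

0.29 km

Rebound u = e ρ_c/ρ_m = 2.487 km × 2.88/3.26 = 2.197 km.
Net surface drop = e − u = 2.487 km − 2.197 km = e (ρ_m − ρ_c)/ρ_m = 0.29 km.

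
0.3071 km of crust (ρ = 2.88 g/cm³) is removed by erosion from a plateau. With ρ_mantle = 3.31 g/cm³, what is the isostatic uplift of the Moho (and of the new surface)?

Unloading: uplift u = e ρ_c/ρ_m = 0.3071 km × 2.88/3.31 = 0.267 km.

0.267 km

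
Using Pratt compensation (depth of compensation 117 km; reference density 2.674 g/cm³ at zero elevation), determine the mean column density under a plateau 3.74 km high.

Pratt balance: ρ_ref D = ρ (D + h).
ρ = ρ_ref D/(D + h) = 2.674 × 117 km/(117 km + 3.74 km) = 2.59 g/cm³.

2.59 g/cm³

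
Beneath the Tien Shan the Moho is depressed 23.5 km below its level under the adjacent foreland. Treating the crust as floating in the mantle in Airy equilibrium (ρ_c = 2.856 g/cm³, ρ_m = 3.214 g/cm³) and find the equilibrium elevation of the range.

Balancing pressure at the compensation depth: ρ_c h = (ρ_m − ρ_c) r.
h = r (ρ_m − ρ_c) / ρ_c = 23.5 km × (3.214 − 2.856) / 2.856 = 2.95 km.

2.95 km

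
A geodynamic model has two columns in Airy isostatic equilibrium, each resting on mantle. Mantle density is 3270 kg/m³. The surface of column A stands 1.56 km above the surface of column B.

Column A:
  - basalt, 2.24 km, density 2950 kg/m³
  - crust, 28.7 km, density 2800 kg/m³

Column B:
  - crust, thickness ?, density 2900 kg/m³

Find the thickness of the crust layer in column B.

Take the compensation level at the base of the deeper column (depth z_c below the surface of column A) and equate Σ ρ_i t_i down to z_c; mantle fills any gap and the z_c terms cancel.
Column A: 2.24×2950 + 28.7×2800 + (z_c − 30.94)×3270
Column B: 1.56×0 + x×2900 + (z_c − 1.56 − 0 − x)×3270
The z_c×3270 term appears on both sides and cancels. Collect the known terms of each column as K = Σ(ρt)_known − 3270 × (depth of known layers): K_A = 86968 − 3270×30.94 = −14205.8; K_B = 0 − 3270×(1.56 + 0) = −5101.2.
Balance: K_A = K_B − x×(3270 − 2900), so x = (K_B − K_A)/(3270 − 2900) = 9104.6/370 = 24.6 km.

24.6 km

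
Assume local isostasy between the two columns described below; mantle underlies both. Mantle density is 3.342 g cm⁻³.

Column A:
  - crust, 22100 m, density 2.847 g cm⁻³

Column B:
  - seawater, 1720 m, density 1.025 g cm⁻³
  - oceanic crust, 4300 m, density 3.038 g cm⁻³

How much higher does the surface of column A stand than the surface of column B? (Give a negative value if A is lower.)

For any compensation level in the mantle, the mantle terms cancel and isostasy reduces to e = (Σt_A − Σt_B) − (Σ(ρt)_A − Σ(ρt)_B) / ρ_m.
Σt_A = 22100 m; Σt_B = 6020 m; Σ(ρt)_A = 62918.7; Σ(ρt)_B = 14826.4 (in m·g cm⁻³).
e = (22100 − 6020) − (62918.7 − 14826.4) / 3.342 = 1690 m.

1690 m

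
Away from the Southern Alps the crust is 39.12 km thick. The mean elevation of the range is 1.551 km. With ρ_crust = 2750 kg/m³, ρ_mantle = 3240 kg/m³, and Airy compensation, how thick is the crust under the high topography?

49.4 km

Root depth r = h ρ_c / (ρ_m − ρ_c) = 1.551 km × 2750 / 490 = 8.705 km.
Total thickness = T + h + r = 39.12 km + 1.551 km + 8.705 km = 49.4 km.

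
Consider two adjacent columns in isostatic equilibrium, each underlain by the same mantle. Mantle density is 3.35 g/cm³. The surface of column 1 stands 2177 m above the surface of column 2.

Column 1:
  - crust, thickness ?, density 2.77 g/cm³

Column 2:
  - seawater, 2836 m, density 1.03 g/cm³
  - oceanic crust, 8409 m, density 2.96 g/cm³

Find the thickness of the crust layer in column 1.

Take the compensation level at the base of the deeper column (depth z_c below the surface of column 1) and equate Σ ρ_i t_i down to z_c; mantle fills any gap and the z_c terms cancel.
Column 1: x×2.77 + (z_c − 0 − x)×3.35
Column 2: 2177×0 + 2836×1.03 + 8409×2.96 + (z_c − 2177 − 11245)×3.35
The z_c×3.35 term appears on both sides and cancels. Collect the known terms of each column as K = Σ(ρt)_known − 3.35 × (depth of known layers): K_1 = 0 − 3.35×0 = 0; K_2 = 27811.72 − 3.35×(2177 + 11245) = −17151.98.
Balance: K_1 − x×(3.35 − 2.77) = K_2, so x = (K_1 − K_2)/(3.35 − 2.77) = 17152/0.58 = 29600 m.

29600 m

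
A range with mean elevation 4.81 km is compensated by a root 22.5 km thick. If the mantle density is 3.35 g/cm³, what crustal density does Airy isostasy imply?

2.76 g/cm³

ρ_c h = (ρ_m − ρ_c) r → ρ_c (h + r) = ρ_m r → ρ_c = ρ_m r / (h + r).
ρ_c = 3.35 × 22.5 km / (4.81 km + 22.5 km) = 2.76 g/cm³.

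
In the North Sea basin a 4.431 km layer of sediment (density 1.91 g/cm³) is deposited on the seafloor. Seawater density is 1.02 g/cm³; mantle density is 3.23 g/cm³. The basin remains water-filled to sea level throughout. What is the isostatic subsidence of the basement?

1.78 km

Submarine loading: the sediment displaces seawater, and the subsidence is in turn flooded, so s (ρ_m − ρ_w) = t (ρ_sed − ρ_w).
s = 4.431 km × (1.91 − 1.02) / (3.23 − 1.02) = 1.78 km.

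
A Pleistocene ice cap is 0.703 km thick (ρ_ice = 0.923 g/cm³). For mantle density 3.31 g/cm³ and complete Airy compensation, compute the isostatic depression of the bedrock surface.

For local isostatic compensation: the ice load ρ_ice t is balanced by mantle displaced below, ρ_m s.
s = t ρ_ice / ρ_m = 0.703 km × 0.923/3.31 = 0.196 km.

0.196 km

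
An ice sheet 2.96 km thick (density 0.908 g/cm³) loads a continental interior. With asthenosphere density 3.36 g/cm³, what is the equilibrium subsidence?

0.8 km

For local isostatic compensation: the ice load ρ_ice t is balanced by mantle displaced below, ρ_m s.
s = t ρ_ice / ρ_m = 2.96 km × 0.908/3.36 = 0.8 km.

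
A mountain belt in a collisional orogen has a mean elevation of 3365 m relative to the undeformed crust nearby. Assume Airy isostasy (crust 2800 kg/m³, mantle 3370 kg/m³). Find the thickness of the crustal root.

16500 m

Equating mass per unit area of the two columns: the weight of the topography is balanced by the buoyancy of the root, ρ_c h = (ρ_m − ρ_c) r.
r = h · ρ_c / (ρ_m − ρ_c) = 3365 m × 2800 / (3370 − 2800) = 16500 m.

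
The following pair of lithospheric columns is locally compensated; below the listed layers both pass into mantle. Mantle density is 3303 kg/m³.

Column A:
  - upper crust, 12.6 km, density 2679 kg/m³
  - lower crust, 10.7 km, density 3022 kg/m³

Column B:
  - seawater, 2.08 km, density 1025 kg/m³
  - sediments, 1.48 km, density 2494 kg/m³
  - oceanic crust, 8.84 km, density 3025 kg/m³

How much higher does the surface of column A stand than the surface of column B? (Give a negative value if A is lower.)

For any compensation level in the mantle, the mantle terms cancel and isostasy reduces to e = (Σt_A − Σt_B) − (Σ(ρt)_A − Σ(ρt)_B) / ρ_m.
Σt_A = 23.3 km; Σt_B = 12.4 km; Σ(ρt)_A = 66090.8; Σ(ρt)_B = 32564.12 (in km·kg/m³).
e = (23.3 − 12.4) − (66090.8 − 32564.12) / 3303 = 0.75 km.

0.75 km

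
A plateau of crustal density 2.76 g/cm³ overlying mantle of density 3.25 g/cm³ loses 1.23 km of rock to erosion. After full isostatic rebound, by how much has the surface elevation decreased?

Rebound u = e ρ_c/ρ_m = 1.23 km × 2.76/3.25 = 1.045 km.
Net surface drop = e − u = 1.23 km − 1.045 km = e (ρ_m − ρ_c)/ρ_m = 0.185 km.

0.185 km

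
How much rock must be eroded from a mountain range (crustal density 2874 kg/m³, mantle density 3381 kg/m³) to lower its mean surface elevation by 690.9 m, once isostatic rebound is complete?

4610 m

Net drop Δ = e − u = e − e ρ_c/ρ_m = e (ρ_m − ρ_c)/ρ_m.
e = Δ ρ_m/(ρ_m − ρ_c) = 690.9 m × 3381/507 = 4610 m.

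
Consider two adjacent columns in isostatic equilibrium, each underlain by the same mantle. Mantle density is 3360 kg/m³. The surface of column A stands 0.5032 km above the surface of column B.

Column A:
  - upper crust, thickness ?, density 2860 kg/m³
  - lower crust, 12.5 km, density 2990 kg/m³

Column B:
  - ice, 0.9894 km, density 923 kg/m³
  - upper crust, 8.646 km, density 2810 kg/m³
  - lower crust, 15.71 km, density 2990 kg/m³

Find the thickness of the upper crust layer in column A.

Take the compensation level at the base of the deeper column (depth z_c below the surface of column A) and equate Σ ρ_i t_i down to z_c; mantle fills any gap and the z_c terms cancel.
Column A: x×2860 + 12.5×2990 + (z_c − 12.5 − x)×3360
Column B: 0.5032×0 + 0.9894×923 + 8.646×2810 + 15.71×2990 + (z_c − 0.5032 − 25.3454)×3360
The z_c×3360 term appears on both sides and cancels. Collect the known terms of each column as K = Σ(ρt)_known − 3360 × (depth of known layers): K_A = 37375 − 3360×12.5 = −4625; K_B = 72181.3762 − 3360×(0.5032 + 25.3454) = −14669.9198.
Balance: K_A − x×(3360 − 2860) = K_B, so x = (K_A − K_B)/(3360 − 2860) = 10044.9/500 = 20.1 km.

20.1 km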